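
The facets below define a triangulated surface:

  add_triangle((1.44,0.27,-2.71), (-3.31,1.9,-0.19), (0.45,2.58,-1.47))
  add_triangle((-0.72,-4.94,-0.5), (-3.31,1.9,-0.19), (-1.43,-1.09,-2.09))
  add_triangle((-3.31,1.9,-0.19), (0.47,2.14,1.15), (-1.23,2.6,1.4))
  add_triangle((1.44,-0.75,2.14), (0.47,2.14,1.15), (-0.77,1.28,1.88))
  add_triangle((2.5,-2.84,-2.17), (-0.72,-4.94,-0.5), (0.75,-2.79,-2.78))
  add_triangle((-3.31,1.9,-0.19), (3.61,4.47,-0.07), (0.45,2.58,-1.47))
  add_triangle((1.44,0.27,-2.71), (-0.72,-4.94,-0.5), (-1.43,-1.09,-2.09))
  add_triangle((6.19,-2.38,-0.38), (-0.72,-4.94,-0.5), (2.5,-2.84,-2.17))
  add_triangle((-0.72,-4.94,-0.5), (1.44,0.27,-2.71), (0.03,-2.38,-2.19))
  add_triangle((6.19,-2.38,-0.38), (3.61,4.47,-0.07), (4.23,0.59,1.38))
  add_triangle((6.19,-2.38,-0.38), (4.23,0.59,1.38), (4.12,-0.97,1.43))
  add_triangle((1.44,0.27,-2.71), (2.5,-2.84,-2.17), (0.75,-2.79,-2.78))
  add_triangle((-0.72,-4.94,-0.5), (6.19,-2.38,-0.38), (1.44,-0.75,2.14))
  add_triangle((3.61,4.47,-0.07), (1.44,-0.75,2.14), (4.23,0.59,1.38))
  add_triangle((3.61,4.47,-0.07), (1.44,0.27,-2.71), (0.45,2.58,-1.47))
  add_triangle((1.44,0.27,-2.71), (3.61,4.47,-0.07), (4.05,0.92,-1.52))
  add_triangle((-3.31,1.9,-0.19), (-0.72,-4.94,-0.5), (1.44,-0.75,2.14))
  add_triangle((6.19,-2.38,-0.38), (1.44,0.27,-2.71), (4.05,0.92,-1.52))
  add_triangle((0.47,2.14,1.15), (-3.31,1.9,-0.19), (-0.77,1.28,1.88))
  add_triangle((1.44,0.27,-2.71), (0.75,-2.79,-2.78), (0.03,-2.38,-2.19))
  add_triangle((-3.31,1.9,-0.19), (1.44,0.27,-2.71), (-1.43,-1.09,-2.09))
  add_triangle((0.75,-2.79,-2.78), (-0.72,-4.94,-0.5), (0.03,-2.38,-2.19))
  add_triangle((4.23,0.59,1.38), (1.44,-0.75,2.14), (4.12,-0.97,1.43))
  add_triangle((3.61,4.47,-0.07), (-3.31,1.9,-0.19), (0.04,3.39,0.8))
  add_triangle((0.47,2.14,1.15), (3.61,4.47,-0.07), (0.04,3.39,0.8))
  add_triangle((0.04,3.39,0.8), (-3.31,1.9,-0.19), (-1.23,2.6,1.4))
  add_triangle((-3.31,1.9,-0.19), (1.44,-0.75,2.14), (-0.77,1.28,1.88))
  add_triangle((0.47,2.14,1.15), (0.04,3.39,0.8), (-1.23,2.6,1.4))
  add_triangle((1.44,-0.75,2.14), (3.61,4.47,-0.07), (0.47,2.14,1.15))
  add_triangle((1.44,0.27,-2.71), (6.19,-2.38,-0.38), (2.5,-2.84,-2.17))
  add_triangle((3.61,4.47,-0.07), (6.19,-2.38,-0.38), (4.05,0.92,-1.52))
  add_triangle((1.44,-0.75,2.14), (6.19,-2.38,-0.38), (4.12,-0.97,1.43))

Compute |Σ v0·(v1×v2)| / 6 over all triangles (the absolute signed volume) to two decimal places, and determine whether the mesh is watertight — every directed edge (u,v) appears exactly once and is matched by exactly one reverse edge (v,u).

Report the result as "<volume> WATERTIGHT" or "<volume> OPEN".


Per-triangle v0·(v1×v2)/6:
  t1: +3.4678
  t2: +5.4463
  t3: -0.7817
  t4: +1.6357
  t5: +4.1993
  t6: +4.9646
  t7: +5.1478
  t8: +9.7982
  t9: -1.3983
  t10: +9.5627
  t11: +2.8093
  t12: +2.8697
  t13: +12.1036
  t14: +3.8341
  t15: +4.5945
  t16: +5.2956
  t17: +6.0564
  t18: +5.6195
  t19: +2.0389
  t20: +0.7171
  t21: +4.1586
  t22: +1.0811
  t23: +1.7613
  t24: +3.4010
  t25: +1.5790
  t26: +1.9354
  t27: +0.8698
  t28: +0.6570
  t29: +3.7988
  t30: +6.7949
  t31: +8.0710
  t32: +1.7527
Σ = +123.8417 → |volume| = 123.84

Directed edges: 96 total, each appears once with its reverse present → watertight.

123.84 WATERTIGHT


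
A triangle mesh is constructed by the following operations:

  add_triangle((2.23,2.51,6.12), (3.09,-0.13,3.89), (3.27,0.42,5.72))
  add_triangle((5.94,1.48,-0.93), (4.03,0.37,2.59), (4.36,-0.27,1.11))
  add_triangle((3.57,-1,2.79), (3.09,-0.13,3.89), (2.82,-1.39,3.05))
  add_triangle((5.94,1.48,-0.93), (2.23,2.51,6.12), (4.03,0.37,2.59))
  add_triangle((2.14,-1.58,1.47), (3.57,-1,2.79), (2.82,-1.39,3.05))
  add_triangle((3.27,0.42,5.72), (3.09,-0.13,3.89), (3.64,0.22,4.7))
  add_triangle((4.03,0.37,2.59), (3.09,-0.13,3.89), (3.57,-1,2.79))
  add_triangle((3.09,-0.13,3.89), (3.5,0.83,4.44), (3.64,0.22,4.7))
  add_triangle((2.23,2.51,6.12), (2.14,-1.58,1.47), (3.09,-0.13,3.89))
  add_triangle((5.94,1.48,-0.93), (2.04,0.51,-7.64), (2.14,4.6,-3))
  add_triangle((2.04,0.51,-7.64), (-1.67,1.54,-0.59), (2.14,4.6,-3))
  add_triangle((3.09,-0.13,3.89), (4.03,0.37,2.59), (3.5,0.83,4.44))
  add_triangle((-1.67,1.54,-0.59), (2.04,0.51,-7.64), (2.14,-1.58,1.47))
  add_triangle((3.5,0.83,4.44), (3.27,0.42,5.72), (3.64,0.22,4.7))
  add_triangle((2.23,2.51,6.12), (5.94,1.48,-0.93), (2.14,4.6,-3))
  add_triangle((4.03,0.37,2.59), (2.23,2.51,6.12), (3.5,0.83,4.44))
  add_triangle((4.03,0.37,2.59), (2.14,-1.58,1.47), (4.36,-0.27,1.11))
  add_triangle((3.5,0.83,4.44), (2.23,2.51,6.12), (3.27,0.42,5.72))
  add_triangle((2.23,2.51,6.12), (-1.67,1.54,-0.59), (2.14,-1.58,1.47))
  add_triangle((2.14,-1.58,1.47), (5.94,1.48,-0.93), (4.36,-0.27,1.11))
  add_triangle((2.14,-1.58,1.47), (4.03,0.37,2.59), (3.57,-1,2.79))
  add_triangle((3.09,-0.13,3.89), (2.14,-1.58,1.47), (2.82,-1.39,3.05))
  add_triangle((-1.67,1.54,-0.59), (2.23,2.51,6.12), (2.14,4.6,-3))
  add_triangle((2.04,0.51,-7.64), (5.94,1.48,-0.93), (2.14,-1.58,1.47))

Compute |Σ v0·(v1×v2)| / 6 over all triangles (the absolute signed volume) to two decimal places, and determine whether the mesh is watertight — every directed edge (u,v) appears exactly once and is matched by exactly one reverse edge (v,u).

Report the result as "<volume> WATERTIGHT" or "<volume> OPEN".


128.39 WATERTIGHT

Per-triangle v0·(v1×v2)/6:
  t1: -1.1989
  t2: +3.1996
  t3: +0.8970
  t4: +10.2931
  t5: +0.5659
  t6: +0.2743
  t7: +1.5604
  t8: +0.0527
  t9: +0.9005
  t10: +29.4692
  t11: +12.7969
  t12: +1.2592
  t13: -1.3907
  t14: +0.5726
  t15: +31.2019
  t16: +1.7906
  t17: +2.0616
  t18: +2.4989
  t19: +0.3236
  t20: +1.3265
  t21: +0.5070
  t22: -0.4177
  t23: +14.5296
  t24: +15.3121
Σ = +128.3862 → |volume| = 128.39

Directed edges: 72 total, each appears once with its reverse present → watertight.


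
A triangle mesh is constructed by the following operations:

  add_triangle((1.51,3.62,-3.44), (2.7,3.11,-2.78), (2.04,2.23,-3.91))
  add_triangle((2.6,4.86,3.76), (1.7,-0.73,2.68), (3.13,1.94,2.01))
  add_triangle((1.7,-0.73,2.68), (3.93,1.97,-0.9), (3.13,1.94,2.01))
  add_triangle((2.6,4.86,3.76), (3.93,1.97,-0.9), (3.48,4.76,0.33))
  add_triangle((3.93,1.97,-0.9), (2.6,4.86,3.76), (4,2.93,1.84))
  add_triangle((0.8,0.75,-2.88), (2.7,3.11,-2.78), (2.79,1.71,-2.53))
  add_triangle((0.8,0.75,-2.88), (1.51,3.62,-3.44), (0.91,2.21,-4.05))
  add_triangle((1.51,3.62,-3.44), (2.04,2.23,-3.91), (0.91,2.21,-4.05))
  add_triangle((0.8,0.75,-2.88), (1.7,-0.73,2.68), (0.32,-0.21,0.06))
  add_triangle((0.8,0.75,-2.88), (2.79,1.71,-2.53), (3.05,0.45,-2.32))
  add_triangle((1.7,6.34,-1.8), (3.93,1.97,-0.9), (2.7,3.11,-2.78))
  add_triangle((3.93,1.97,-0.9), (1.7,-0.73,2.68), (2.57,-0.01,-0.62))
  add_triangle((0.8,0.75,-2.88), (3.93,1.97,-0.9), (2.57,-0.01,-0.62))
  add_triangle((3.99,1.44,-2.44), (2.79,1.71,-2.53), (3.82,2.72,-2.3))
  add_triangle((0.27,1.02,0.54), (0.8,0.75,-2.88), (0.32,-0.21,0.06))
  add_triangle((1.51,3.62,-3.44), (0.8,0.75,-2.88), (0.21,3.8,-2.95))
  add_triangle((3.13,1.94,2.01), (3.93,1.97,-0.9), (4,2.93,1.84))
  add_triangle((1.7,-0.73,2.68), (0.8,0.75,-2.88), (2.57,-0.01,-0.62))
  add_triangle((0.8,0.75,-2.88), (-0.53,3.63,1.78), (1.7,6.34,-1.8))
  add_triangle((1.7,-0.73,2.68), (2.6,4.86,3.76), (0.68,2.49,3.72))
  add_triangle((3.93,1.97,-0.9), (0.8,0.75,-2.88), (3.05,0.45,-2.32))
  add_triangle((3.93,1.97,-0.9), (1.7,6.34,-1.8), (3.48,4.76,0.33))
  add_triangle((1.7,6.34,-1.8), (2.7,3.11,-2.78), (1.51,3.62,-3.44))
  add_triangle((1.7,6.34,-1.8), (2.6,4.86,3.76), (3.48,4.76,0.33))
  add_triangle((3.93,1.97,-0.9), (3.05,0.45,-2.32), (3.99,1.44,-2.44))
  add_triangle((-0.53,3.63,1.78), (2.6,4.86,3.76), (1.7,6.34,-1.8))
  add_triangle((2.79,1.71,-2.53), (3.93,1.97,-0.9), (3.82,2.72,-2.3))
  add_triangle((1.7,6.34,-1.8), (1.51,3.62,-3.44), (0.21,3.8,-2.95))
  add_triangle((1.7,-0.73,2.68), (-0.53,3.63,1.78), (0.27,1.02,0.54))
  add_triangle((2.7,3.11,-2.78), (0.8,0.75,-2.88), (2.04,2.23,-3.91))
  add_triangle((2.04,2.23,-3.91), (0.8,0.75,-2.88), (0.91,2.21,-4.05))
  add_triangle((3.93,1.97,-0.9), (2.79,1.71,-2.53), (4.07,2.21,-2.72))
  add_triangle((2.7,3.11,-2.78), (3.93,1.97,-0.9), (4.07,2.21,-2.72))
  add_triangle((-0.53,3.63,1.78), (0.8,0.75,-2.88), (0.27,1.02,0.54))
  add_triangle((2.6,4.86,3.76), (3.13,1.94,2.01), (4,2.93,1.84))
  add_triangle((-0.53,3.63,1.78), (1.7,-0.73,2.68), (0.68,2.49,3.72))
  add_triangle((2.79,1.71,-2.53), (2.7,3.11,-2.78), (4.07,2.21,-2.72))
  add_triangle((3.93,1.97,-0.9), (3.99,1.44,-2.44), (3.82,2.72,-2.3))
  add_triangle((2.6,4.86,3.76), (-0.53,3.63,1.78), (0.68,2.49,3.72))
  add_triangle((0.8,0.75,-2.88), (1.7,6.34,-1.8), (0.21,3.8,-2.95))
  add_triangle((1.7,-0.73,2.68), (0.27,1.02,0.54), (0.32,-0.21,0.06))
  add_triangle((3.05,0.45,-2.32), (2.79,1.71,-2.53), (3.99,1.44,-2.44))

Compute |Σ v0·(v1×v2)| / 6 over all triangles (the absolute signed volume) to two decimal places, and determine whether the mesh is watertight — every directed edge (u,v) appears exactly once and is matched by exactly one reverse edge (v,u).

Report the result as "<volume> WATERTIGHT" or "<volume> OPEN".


Per-triangle v0·(v1×v2)/6:
  t1: +1.6331
  t2: +4.6366
  t3: +3.5717
  t4: +5.9775
  t5: +3.7820
  t6: +1.4178
  t7: -0.5886
  t8: +1.3184
  t9: +0.2229
  t10: +1.3682
  t11: +6.1472
  t12: +2.6426
  t13: +2.3005
  t14: +0.7517
  t15: -0.2267
  t16: +1.6038
  t17: +0.9822
  t18: -0.1643
  t19: +2.4581
  t20: +4.7510
  t21: -2.2764
  t22: +6.8372
  t23: +3.6754
  t24: +9.6641
  t25: +0.4837
  t26: +12.0162
  t27: -0.7065
  t28: +3.1283
  t29: -0.7316
  t30: +0.0288
  t31: +0.6540
  t32: -0.1544
  t33: +1.8167
  t34: -0.8451
  t35: +1.7264
  t36: -0.4911
  t37: +0.6130
  t38: +1.3277
  t39: +4.1345
  t40: -3.4638
  t41: -0.1407
  t42: +0.5692
Σ = +82.4512 → |volume| = 82.45

Directed edges: 126 total, each appears once with its reverse present → watertight.

82.45 WATERTIGHT


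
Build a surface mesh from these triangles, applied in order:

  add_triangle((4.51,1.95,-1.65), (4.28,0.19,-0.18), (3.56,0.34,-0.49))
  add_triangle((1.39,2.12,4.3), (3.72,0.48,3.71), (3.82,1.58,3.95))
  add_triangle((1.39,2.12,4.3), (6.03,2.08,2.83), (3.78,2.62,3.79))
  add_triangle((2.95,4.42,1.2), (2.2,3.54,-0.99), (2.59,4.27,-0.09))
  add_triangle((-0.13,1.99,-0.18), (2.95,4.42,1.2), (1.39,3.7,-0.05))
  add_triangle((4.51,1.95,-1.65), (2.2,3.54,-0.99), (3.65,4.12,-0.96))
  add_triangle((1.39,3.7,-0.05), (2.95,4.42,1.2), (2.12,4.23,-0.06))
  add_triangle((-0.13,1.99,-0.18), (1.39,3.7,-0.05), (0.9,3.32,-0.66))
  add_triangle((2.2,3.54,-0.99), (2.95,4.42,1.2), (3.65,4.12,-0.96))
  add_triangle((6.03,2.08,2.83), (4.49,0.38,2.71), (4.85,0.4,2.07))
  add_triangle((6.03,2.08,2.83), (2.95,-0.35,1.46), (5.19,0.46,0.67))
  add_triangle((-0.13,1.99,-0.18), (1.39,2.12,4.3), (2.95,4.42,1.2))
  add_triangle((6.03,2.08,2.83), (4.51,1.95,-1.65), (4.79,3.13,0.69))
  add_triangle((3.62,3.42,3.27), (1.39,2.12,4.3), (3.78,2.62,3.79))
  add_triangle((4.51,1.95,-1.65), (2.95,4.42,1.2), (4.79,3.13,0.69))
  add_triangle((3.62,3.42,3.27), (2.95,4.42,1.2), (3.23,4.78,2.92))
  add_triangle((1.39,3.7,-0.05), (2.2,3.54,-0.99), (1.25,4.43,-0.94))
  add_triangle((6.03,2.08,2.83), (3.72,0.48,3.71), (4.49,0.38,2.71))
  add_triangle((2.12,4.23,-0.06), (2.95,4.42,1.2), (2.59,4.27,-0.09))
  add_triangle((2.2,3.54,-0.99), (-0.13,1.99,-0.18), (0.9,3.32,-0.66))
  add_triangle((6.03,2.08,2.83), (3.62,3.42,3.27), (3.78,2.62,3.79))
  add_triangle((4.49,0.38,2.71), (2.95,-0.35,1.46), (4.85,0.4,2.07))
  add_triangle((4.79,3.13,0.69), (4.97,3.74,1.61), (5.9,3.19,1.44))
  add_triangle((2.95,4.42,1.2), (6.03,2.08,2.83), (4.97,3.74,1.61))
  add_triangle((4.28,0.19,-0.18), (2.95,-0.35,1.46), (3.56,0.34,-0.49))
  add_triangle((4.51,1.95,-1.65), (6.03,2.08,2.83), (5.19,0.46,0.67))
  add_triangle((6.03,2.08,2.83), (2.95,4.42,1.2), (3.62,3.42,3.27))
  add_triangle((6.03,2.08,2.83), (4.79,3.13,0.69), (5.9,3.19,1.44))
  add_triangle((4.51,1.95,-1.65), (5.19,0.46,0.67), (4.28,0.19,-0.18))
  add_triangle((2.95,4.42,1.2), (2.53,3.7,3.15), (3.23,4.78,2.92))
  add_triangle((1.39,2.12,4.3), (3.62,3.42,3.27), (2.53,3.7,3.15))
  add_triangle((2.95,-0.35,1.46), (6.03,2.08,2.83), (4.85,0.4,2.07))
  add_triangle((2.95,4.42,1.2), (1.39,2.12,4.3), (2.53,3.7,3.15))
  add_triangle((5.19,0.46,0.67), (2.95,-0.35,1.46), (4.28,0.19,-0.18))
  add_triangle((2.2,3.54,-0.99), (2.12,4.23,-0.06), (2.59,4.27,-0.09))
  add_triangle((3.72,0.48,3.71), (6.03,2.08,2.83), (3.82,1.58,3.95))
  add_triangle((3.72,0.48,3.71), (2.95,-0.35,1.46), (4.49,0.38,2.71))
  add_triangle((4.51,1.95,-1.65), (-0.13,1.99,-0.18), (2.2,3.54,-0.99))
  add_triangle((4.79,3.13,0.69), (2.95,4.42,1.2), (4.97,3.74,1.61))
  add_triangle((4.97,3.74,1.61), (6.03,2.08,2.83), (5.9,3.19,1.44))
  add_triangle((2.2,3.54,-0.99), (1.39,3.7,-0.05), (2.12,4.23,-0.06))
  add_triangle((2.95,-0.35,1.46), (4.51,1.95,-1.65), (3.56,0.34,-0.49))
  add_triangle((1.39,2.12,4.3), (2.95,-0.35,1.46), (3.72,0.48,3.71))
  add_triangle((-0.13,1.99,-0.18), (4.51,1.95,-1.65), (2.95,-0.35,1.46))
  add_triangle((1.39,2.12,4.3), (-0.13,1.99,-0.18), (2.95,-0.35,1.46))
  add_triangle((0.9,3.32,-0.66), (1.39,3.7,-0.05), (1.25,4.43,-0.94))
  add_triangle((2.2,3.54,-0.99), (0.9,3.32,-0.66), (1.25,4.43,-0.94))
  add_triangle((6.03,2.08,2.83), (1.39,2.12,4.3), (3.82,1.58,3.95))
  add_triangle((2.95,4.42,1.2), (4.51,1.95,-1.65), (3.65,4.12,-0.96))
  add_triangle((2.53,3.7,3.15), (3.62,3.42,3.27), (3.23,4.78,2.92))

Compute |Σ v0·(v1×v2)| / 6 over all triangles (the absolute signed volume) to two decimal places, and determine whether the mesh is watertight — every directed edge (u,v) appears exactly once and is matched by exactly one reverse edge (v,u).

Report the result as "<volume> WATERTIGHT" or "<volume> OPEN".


Per-triangle v0·(v1×v2)/6:
  t1: +0.2352
  t2: +1.7951
  t3: +1.5009
  t4: +0.2238
  t5: +0.5600
  t6: +1.0841
  t7: +0.4147
  t8: +0.3001
  t9: +1.5430
  t10: +1.0133
  t11: +2.5278
  t12: +4.0140
  t13: +4.9765
  t14: +1.9298
  t15: +3.9588
  t16: +1.5298
  t17: +0.7129
  t18: +1.8206
  t19: +0.4158
  t20: -0.0419
  t21: +2.3211
  t22: +0.3822
  t23: +0.7068
  t24: +2.0950
  t25: -0.0889
  t26: +5.7354
  t27: +5.7747
  t28: -0.1654
  t29: +1.3479
  t30: -0.0096
  t31: +1.9849
  t32: -0.3800
  t33: +0.2055
  t34: +0.5642
  t35: +0.2893
  t36: +2.2591
  t37: +0.6177
  t38: +0.1581
  t39: +1.4743
  t40: +1.8669
  t41: +0.3069
  t42: -1.2963
  t43: -0.4633
  t44: -3.6275
  t45: -3.6367
  t46: +0.0313
  t47: -0.0329
  t48: +2.5950
  t49: +3.4676
  t50: +0.8998
Σ = +55.8976 → |volume| = 55.90

Directed edges: 150 total, each appears once with its reverse present → watertight.

55.90 WATERTIGHT


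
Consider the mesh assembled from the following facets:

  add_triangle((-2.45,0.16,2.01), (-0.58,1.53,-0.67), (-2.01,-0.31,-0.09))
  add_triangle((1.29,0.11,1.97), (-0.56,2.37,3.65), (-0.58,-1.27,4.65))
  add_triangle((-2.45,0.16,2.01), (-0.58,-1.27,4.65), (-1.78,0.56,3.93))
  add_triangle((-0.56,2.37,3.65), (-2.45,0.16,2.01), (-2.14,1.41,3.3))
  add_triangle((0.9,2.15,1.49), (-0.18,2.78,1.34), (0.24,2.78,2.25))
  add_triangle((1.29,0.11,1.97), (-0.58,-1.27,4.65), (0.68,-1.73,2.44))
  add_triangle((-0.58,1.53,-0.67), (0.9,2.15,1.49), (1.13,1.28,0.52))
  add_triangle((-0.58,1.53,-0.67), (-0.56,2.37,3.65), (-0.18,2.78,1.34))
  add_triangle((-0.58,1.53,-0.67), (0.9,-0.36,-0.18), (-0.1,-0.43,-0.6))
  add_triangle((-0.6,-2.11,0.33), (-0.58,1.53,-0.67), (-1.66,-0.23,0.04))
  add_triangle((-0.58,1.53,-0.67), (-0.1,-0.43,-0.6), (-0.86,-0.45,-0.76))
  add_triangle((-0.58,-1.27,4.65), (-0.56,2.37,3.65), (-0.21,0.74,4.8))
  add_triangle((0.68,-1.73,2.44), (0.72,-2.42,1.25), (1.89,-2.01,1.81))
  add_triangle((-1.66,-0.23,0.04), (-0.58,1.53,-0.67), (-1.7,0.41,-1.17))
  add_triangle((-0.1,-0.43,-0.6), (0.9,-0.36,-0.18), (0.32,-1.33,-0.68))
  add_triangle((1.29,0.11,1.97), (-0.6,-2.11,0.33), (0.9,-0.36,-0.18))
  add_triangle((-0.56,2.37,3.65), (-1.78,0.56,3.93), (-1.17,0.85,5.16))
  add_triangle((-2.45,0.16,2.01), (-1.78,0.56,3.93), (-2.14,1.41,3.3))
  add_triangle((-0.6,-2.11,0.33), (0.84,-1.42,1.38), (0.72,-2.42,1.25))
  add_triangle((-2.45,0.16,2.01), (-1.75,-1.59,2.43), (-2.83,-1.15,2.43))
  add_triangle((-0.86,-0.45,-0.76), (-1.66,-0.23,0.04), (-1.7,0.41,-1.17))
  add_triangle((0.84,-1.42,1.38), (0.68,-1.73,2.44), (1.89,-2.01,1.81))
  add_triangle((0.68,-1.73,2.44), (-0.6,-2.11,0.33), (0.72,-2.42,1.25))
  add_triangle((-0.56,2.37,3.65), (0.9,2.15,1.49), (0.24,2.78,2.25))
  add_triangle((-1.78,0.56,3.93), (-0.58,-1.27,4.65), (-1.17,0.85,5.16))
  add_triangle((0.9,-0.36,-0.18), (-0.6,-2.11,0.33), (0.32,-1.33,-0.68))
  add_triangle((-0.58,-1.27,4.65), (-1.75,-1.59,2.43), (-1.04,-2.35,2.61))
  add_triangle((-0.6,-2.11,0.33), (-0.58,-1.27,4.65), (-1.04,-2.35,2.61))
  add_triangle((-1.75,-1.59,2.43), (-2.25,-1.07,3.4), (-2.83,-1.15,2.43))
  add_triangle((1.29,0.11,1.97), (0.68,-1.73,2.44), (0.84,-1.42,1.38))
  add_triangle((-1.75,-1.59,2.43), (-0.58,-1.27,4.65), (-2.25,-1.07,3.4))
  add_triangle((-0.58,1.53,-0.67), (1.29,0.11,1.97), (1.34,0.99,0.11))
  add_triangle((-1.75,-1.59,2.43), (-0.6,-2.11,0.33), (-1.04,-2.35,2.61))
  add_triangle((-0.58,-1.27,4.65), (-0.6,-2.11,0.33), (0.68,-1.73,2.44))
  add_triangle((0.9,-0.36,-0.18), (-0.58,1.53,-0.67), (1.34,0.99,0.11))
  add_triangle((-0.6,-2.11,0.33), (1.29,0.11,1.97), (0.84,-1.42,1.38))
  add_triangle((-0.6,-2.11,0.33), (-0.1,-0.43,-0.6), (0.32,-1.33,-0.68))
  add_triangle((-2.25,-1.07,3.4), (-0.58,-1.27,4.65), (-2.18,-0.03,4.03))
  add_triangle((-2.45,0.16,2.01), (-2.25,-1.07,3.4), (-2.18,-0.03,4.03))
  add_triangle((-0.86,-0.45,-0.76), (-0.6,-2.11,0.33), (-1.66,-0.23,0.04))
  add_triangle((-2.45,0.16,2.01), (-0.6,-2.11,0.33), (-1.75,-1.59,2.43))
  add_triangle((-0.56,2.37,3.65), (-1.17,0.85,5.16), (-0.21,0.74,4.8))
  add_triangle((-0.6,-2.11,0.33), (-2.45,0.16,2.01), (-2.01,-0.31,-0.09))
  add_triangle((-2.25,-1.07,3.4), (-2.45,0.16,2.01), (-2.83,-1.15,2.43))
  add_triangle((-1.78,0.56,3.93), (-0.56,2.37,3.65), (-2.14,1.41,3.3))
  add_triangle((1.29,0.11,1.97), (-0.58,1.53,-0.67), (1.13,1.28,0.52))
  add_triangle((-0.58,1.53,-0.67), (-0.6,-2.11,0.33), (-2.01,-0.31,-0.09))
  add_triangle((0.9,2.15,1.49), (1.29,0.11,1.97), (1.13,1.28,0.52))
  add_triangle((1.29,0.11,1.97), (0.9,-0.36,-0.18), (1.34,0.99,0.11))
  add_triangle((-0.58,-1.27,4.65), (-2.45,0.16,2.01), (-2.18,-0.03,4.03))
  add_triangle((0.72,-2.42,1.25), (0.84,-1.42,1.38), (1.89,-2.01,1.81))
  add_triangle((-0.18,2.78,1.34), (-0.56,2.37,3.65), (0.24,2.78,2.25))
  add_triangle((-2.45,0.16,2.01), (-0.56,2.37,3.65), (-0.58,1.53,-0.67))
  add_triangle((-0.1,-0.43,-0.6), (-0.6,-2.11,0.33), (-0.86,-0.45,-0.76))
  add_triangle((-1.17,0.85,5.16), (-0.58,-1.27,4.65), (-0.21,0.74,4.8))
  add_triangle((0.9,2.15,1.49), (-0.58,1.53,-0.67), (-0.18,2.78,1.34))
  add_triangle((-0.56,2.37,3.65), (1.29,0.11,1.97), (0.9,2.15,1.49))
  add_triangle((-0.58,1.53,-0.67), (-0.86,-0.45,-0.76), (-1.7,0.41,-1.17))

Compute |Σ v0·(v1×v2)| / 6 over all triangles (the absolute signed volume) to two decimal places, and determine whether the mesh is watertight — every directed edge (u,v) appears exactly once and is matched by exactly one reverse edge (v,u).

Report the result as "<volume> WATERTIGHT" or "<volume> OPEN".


Per-triangle v0·(v1×v2)/6:
  t1: +1.2660
  t2: +4.0598
  t3: +2.0753
  t4: -0.1834
  t5: +0.3499
  t6: +1.7602
  t7: +0.5289
  t8: +0.8239
  t9: +0.1761
  t10: -0.2430
  t11: +0.1430
  t12: -1.1807
  t13: +0.7544
  t14: +0.4174
  t15: +0.0684
  t16: +0.8051
  t17: +1.3320
  t18: +1.0011
  t19: -0.1922
  t20: -0.4666
  t21: +0.2503
  t22: -0.1142
  t23: +0.7151
  t24: +0.4846
  t25: +1.5921
  t26: +0.2550
  t27: +1.3229
  t28: +0.4093
  t29: +0.5404
  t30: +0.4121
  t31: +1.1523
  t32: +0.6982
  t33: +0.7383
  t34: +2.0015
  t35: +0.2535
  t36: -0.3567
  t37: +0.1569
  t38: +1.6989
  t39: +1.0045
  t40: +0.4667
  t41: +0.9855
  t42: +1.3478
  t43: +1.4969
  t44: +0.7933
  t45: +1.4549
  t46: -0.4643
  t47: +0.2417
  t48: +0.5668
  t49: +0.4745
  t50: -0.9033
  t51: -0.2069
  t52: +0.6594
  t53: +3.0357
  t54: +0.1783
  t55: +1.5173
  t56: +0.5766
  t57: +1.9481
  t58: +0.1167
Σ = +40.7962 → |volume| = 40.80

Directed edges: 174 total, each appears once with its reverse present → watertight.

40.80 WATERTIGHT


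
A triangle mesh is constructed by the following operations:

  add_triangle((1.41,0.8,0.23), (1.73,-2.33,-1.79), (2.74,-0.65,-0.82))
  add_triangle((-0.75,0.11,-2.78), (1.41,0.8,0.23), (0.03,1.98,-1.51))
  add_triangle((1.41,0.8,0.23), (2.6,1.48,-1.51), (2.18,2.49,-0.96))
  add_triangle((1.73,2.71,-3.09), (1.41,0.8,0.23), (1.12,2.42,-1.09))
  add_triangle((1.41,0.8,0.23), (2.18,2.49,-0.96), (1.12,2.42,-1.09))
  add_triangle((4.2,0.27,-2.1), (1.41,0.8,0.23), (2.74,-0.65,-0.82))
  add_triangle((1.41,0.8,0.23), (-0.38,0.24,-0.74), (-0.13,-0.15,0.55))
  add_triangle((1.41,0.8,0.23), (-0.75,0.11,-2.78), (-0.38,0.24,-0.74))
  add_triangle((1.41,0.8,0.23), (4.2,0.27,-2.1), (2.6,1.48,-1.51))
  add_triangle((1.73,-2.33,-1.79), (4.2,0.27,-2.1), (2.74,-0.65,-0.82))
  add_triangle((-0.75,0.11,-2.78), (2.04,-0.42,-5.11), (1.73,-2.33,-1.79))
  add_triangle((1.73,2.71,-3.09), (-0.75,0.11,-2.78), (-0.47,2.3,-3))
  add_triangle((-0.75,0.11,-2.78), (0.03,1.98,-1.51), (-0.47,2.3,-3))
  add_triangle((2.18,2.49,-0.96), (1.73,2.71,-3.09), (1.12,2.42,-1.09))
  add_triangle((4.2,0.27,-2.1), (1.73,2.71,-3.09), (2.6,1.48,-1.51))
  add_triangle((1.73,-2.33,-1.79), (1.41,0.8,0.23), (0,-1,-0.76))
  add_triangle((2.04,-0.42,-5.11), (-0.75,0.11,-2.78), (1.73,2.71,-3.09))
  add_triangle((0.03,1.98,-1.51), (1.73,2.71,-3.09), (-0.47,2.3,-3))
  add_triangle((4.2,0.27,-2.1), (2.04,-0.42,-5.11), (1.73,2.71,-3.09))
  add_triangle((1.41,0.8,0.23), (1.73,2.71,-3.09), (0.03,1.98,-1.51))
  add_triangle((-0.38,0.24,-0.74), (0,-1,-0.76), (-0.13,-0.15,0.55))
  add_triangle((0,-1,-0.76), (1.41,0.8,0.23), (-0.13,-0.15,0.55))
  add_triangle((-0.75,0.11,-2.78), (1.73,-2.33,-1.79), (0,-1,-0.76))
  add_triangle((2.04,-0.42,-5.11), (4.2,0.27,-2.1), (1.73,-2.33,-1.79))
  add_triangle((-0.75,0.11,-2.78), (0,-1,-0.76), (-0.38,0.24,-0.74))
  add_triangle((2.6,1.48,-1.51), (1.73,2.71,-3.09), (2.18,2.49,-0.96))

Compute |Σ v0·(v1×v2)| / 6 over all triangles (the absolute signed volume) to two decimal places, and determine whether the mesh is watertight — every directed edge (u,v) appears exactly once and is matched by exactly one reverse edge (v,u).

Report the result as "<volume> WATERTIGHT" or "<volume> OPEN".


33.83 WATERTIGHT

Per-triangle v0·(v1×v2)/6:
  t1: -0.0876
  t2: -1.0353
  t3: +0.5681
  t4: -0.8972
  t5: +0.1769
  t6: +0.8138
  t7: +0.0490
  t8: +0.1992
  t9: +0.9635
  t10: +1.4748
  t11: +3.1648
  t12: +2.1841
  t13: -0.1401
  t14: +0.8058
  t15: +1.6628
  t16: -0.1045
  t17: +4.8379
  t18: +0.8649
  t19: +8.2987
  t20: +0.9403
  t21: +0.0620
  t22: +0.1479
  t23: +0.8281
  t24: +6.6323
  t25: +0.0661
  t26: +1.3575
Σ = +33.8338 → |volume| = 33.83

Directed edges: 78 total, each appears once with its reverse present → watertight.


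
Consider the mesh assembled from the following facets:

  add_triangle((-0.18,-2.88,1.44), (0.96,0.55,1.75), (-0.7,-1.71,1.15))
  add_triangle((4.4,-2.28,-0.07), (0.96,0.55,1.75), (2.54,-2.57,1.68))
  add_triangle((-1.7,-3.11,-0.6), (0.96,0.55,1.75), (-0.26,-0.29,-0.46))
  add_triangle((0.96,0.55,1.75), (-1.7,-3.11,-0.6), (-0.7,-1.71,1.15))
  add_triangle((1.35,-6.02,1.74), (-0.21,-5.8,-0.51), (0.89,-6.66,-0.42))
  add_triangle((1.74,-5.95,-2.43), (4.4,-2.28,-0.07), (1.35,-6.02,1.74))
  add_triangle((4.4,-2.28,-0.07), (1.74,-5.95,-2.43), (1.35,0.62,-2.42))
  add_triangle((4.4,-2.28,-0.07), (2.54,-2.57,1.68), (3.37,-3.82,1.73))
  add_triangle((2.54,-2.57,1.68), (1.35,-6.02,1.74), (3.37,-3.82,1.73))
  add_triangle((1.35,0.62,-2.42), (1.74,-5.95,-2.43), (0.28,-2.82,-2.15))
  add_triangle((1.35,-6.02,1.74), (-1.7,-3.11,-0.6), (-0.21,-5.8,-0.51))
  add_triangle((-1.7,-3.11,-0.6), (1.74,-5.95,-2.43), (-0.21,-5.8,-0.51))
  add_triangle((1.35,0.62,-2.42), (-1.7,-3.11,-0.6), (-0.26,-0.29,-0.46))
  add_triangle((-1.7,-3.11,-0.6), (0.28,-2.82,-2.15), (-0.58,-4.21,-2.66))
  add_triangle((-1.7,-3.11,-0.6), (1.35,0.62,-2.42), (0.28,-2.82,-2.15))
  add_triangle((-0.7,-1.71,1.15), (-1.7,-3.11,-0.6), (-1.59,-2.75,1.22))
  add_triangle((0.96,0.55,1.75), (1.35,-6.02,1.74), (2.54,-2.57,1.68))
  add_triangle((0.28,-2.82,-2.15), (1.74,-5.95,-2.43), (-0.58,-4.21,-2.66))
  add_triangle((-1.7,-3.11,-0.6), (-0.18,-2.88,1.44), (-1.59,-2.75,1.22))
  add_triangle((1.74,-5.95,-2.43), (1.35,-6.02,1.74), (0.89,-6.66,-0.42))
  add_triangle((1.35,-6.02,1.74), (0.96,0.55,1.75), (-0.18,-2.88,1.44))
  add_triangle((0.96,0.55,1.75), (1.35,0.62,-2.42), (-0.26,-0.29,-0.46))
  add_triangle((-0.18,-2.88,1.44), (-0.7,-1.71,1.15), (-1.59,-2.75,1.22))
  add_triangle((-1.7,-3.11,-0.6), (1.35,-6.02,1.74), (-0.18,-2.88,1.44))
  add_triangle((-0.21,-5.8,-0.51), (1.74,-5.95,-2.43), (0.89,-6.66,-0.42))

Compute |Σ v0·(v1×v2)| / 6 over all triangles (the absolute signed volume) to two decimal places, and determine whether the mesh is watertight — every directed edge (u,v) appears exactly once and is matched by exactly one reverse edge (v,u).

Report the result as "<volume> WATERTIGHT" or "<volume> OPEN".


Per-triangle v0·(v1×v2)/6:
  t1: +0.7076
  t2: +2.9446
  t3: -0.0516
  t4: -0.3058
  t5: +2.2303
  t6: +15.8943
  t7: +11.2043
  t8: +0.9763
  t9: +1.1302
  t10: +2.9599
  t11: +2.9873
  t12: +3.5432
  t13: +0.3453
  t14: -0.3117
  t15: +1.5561
  t16: -0.2796
  t17: +2.7424
  t18: +1.2850
  t19: +1.3549
  t20: +3.4673
  t21: +2.2422
  t22: -0.1105
  t23: +0.2449
  t24: +2.7035
  t25: +2.3980
Σ = +61.8585 → |volume| = 61.86

Directed edges: 75 total; 9 unmatched, e.g. (4.4,-2.28,-0.07)→(0.96,0.55,1.75) → open.

61.86 OPEN


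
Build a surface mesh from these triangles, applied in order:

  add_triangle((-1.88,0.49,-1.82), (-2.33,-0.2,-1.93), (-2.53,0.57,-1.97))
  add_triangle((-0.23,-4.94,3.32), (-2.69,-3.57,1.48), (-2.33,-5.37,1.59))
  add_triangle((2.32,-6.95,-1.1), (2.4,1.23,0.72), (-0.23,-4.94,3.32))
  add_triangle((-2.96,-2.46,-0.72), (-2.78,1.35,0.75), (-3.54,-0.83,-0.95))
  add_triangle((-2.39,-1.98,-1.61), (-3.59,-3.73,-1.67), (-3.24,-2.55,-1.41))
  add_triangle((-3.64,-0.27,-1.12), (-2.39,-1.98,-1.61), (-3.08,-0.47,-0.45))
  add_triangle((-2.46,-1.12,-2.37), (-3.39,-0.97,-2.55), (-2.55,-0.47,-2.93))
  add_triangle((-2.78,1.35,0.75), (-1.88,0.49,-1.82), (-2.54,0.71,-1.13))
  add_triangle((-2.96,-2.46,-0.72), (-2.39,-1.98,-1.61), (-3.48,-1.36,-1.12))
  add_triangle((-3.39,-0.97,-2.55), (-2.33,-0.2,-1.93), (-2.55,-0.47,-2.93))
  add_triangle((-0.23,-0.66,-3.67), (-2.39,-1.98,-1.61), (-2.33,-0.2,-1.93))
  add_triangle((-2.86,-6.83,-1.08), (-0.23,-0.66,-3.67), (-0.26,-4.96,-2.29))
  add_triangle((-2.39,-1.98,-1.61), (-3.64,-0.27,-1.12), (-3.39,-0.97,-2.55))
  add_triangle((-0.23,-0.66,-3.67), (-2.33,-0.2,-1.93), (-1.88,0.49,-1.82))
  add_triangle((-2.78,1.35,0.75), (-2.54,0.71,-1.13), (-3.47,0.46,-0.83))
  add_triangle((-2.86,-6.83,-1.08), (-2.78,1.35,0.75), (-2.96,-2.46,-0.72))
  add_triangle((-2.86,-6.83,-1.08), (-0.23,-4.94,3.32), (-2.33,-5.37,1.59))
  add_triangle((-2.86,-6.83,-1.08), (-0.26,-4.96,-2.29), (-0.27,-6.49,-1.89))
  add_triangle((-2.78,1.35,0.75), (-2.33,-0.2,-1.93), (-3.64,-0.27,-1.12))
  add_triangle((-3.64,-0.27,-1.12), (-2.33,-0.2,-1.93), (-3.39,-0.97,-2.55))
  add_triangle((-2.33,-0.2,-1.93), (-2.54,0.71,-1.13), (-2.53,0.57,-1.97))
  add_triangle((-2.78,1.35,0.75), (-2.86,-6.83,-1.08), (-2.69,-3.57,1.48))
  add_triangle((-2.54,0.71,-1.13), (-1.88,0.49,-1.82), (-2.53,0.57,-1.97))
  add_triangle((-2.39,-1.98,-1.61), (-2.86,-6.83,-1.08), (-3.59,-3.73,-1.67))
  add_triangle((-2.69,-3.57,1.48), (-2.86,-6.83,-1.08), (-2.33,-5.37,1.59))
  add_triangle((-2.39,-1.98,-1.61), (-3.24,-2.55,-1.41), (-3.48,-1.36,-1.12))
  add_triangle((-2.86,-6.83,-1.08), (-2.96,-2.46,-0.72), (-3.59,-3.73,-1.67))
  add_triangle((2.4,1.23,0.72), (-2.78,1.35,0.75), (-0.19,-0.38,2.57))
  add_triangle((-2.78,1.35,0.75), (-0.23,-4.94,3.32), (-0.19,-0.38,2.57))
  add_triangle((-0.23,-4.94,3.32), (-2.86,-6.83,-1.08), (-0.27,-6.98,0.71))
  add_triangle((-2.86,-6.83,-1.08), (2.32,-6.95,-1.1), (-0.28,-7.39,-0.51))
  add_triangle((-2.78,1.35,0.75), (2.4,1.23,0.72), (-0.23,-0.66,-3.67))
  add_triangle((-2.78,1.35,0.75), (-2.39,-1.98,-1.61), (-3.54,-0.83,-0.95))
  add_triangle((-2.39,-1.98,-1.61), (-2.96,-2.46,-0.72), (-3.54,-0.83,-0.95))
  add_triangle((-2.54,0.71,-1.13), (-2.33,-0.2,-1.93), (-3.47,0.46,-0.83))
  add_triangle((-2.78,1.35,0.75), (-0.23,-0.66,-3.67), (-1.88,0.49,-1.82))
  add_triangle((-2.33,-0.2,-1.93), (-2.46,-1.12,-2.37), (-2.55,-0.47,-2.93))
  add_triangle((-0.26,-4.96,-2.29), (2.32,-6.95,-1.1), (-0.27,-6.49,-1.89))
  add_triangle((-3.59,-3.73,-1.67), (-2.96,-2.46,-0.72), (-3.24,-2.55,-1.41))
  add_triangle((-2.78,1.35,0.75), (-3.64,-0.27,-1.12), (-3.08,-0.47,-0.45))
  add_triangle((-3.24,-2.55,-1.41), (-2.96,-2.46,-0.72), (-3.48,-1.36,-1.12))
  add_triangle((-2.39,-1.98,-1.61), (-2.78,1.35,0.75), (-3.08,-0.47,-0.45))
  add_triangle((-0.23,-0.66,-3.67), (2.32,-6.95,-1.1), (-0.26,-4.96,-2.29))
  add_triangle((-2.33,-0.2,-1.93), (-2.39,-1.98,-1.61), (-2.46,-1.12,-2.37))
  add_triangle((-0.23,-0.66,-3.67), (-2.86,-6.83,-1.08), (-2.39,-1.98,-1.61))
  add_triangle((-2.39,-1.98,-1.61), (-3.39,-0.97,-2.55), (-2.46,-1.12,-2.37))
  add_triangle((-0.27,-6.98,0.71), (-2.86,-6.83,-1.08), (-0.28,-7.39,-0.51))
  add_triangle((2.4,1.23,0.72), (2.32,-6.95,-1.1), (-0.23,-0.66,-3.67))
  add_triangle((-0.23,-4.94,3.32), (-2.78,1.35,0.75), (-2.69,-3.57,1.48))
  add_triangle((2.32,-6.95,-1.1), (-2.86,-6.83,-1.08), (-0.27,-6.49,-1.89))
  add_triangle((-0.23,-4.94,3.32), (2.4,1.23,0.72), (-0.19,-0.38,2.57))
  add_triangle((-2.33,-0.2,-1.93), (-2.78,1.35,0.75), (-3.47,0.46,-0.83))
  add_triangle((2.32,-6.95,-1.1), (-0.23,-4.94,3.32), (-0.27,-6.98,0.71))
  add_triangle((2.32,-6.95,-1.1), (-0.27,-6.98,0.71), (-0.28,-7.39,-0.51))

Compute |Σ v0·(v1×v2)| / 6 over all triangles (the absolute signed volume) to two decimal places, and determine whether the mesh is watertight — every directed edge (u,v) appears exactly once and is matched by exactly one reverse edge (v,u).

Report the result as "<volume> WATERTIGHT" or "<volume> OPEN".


143.02 WATERTIGHT

Per-triangle v0·(v1×v2)/6:
  t1: +0.1121
  t2: +2.6210
  t3: +14.4974
  t4: +1.6466
  t5: +0.2726
  t6: +0.6725
  t7: +0.3141
  t8: +0.2087
  t9: -0.7767
  t10: +0.2408
  t11: +2.4901
  t12: +7.2953
  t13: +1.2668
  t14: +0.9455
  t15: +0.6020
  t16: +2.4392
  t17: +5.4847
  t18: +2.4087
  t19: +1.1188
  t20: +0.5040
  t21: +0.2524
  t22: +7.0557
  t23: +0.0444
  t24: +1.0748
  t25: +3.1289
  t26: +0.4033
  t27: +1.6088
  t28: +3.0948
  t29: +5.1825
  t30: +8.5886
  t31: +3.9241
  t32: +3.6533
  t33: -0.1091
  t34: +1.0715
  t35: +0.4501
  t36: -0.1007
  t37: -0.2562
  t38: +2.3327
  t39: +0.2851
  t40: +0.7051
  t41: +0.4508
  t42: -0.1896
  t43: +7.1270
  t44: -0.3595
  t45: +6.4039
  t46: +0.4246
  t47: +3.8222
  t48: +11.3340
  t49: +5.5954
  t50: +5.1398
  t51: +4.6840
  t52: -0.3627
  t53: +8.4036
  t54: +3.7875
Σ = +143.0154 → |volume| = 143.02

Directed edges: 162 total, each appears once with its reverse present → watertight.


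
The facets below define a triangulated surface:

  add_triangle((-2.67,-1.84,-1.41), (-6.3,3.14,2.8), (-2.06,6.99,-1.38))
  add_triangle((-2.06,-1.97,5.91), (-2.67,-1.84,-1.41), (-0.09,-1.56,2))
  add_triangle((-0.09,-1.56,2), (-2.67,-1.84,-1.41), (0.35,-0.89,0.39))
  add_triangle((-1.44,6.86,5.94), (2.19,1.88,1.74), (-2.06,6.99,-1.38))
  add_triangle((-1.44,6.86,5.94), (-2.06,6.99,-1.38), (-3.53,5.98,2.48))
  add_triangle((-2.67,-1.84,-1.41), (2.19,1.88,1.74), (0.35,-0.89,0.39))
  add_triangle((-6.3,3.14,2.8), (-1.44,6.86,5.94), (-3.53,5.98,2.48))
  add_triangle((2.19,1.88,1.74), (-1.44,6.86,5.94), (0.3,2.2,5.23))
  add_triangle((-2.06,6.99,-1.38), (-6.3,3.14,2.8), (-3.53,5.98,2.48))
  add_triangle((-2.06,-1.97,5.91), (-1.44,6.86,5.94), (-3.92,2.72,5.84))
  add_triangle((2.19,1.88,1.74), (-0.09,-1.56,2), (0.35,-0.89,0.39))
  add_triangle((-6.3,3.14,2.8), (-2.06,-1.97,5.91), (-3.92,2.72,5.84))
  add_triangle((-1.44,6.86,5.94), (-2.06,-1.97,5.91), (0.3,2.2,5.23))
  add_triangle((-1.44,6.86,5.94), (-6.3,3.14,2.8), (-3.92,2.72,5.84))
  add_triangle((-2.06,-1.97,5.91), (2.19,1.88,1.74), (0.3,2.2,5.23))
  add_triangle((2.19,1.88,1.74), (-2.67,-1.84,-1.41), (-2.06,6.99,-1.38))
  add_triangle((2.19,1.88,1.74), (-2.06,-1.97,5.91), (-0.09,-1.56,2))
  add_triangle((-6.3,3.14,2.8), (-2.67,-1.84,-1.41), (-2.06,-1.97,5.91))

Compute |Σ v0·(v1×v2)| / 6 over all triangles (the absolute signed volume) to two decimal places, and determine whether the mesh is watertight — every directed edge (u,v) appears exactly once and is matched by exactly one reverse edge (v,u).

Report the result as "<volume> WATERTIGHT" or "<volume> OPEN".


Per-triangle v0·(v1×v2)/6:
  t1: +23.9014
  t2: +4.1633
  t3: +0.8939
  t4: +21.8880
  t5: +17.5020
  t6: -0.3276
  t7: +17.6115
  t8: +9.7282
  t9: +15.8779
  t10: +19.3062
  t11: +0.8395
  t12: +16.9121
  t13: +16.0368
  t14: +22.1642
  t15: +5.7179
  t16: -2.2318
  t17: +3.9319
  t18: +24.7986
Σ = +218.7142 → |volume| = 218.71

Directed edges: 54 total, each appears once with its reverse present → watertight.

218.71 WATERTIGHT


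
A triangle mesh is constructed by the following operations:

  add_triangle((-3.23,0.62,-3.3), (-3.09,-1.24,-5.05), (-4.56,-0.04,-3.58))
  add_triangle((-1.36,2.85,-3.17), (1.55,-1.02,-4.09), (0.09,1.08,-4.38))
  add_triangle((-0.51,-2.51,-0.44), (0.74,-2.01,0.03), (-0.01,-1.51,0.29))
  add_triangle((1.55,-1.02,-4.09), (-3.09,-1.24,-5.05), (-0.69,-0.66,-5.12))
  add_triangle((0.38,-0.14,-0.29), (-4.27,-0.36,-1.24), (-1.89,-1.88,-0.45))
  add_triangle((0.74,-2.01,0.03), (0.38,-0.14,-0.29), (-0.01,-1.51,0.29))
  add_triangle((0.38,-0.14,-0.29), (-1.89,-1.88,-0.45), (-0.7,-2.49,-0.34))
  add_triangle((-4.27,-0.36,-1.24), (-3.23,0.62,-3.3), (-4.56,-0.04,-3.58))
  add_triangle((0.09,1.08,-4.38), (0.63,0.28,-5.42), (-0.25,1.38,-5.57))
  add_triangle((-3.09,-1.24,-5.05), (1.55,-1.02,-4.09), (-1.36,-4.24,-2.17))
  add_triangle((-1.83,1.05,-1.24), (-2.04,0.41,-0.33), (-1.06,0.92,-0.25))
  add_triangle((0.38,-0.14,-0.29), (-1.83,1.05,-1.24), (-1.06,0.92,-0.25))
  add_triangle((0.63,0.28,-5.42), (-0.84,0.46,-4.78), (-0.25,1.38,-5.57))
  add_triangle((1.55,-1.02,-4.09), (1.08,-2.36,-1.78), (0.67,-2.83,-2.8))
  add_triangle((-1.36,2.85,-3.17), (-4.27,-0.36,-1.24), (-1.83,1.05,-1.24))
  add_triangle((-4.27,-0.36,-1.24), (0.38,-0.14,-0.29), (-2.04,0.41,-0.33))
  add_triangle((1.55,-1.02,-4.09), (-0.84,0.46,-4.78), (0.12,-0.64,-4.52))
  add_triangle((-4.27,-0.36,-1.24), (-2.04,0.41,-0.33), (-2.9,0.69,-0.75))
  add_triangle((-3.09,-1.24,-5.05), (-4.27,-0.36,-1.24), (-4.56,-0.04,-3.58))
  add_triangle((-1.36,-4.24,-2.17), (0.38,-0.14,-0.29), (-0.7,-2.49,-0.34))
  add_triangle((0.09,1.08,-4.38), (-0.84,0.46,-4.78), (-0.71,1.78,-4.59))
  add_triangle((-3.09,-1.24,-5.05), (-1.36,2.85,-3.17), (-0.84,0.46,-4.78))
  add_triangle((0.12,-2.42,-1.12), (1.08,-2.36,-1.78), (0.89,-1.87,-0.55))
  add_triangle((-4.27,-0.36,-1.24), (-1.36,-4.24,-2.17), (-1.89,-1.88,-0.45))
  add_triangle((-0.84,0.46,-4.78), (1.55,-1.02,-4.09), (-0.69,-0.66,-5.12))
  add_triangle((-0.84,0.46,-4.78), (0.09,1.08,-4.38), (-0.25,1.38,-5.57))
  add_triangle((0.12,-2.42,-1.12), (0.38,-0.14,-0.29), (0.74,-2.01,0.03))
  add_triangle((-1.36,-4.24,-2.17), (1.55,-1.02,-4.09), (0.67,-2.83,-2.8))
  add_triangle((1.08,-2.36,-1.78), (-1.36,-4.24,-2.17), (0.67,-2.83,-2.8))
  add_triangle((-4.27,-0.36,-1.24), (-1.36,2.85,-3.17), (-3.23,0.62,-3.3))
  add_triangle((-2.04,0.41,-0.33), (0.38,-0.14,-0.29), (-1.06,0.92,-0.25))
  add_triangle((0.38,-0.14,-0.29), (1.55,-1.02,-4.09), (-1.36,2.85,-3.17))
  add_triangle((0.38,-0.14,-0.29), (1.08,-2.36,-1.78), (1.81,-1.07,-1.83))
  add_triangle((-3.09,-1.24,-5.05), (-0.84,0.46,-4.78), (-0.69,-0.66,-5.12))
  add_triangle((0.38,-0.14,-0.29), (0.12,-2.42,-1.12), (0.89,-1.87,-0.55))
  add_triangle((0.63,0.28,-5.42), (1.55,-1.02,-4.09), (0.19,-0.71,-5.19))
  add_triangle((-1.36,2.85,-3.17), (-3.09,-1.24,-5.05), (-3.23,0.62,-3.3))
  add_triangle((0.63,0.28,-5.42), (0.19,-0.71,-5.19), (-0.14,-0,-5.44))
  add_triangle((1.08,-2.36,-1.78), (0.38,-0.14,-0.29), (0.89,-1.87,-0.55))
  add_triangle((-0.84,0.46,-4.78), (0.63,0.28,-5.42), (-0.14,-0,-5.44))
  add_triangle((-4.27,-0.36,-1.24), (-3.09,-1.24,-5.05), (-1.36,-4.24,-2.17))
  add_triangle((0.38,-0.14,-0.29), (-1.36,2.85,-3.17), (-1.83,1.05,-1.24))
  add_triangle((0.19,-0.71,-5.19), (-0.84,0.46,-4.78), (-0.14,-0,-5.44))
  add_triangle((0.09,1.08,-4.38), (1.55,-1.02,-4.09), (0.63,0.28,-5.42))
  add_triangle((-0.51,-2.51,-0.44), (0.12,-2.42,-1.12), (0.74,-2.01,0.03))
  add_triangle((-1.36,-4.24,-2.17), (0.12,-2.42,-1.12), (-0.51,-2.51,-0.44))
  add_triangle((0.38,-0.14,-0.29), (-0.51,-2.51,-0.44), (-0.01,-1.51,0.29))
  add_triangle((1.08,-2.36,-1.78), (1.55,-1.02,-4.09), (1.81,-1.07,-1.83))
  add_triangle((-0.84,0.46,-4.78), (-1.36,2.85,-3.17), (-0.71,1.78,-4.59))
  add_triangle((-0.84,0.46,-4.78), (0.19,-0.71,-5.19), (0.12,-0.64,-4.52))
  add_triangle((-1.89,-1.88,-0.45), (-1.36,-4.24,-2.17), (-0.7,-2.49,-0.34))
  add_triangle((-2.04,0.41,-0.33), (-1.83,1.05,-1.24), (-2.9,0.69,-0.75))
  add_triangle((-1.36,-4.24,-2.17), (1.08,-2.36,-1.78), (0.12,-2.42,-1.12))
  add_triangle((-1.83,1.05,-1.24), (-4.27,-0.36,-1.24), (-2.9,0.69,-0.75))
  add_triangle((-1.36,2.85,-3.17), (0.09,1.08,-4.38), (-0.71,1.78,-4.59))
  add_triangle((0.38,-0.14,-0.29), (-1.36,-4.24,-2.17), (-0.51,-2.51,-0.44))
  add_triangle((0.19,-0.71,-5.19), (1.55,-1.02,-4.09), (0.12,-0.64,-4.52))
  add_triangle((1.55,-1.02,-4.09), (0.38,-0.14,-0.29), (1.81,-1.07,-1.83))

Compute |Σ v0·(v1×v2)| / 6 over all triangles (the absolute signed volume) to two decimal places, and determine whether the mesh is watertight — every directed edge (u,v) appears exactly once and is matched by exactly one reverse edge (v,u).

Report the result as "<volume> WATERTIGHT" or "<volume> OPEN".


Per-triangle v0·(v1×v2)/6:
  t1: +1.9974
  t2: +0.1031
  t3: +0.2190
  t4: +2.0693
  t5: -0.5023
  t6: -0.0259
  t7: -0.1867
  t8: +0.8535
  t9: +0.2786
  t10: +12.6453
  t11: +0.2087
  t12: +0.0632
  t13: +1.2043
  t14: +1.1000
  t15: +0.8834
  t16: -0.1337
  t17: -0.9133
  t18: +0.1363
  t19: +2.5904
  t20: +0.2958
  t21: +0.8659
  t22: +5.5697
  t23: +0.3437
  t24: +2.4638
  t25: +1.8473
  t26: -0.1957
  t27: +0.2026
  t28: +2.1851
  t29: +1.1167
  t30: +3.2212
  t31: -0.0862
  t32: +0.5521
  t33: +0.0314
  t34: +2.3111
  t35: -0.1199
  t36: +1.4091
  t37: +4.3954
  t38: +0.5775
  t39: +0.1094
  t40: +0.5029
  t41: +10.9544
  t42: -0.2921
  t43: +0.3266
  t44: +0.3626
  t45: +0.4321
  t46: +0.5102
  t47: -0.1277
  t48: +1.2887
  t49: +1.0519
  t50: +0.0628
  t51: +0.8855
  t52: +0.0308
  t53: +0.5163
  t54: +0.5502
  t55: +0.5401
  t56: -0.2991
  t57: +0.0443
  t58: +0.0615
Σ = +67.0884 → |volume| = 67.09

Directed edges: 174 total, each appears once with its reverse present → watertight.

67.09 WATERTIGHT


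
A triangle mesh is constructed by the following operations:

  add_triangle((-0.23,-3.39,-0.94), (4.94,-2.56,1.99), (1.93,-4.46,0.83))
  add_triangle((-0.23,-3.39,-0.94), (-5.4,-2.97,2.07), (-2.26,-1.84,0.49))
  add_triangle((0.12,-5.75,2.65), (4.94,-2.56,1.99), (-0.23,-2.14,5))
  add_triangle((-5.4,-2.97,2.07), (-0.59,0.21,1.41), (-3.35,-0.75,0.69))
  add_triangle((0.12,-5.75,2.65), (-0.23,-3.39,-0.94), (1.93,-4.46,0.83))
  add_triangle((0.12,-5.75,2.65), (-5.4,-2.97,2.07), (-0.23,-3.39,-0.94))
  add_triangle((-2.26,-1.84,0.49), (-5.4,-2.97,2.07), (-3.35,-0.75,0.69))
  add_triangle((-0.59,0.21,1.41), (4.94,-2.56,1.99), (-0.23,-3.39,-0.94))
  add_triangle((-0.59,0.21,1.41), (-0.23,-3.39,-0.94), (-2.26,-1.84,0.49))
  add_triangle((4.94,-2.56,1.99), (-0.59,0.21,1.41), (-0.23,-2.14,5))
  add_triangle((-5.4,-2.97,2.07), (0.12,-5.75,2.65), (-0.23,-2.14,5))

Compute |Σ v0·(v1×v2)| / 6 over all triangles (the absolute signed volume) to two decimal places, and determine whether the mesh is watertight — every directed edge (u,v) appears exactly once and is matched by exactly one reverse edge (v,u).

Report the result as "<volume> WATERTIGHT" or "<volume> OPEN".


Per-triangle v0·(v1×v2)/6:
  t1: +2.5655
  t2: +0.5529
  t3: +19.0095
  t4: +1.4498
  t5: +4.7583
  t6: +13.3004
  t7: +0.6893
  t8: -4.8273
  t9: -1.2893
  t10: +2.6633
  t11: +20.8249
Σ = +59.6974 → |volume| = 59.70

Directed edges: 33 total; 9 unmatched, e.g. (4.94,-2.56,1.99)→(1.93,-4.46,0.83) → open.

59.70 OPEN


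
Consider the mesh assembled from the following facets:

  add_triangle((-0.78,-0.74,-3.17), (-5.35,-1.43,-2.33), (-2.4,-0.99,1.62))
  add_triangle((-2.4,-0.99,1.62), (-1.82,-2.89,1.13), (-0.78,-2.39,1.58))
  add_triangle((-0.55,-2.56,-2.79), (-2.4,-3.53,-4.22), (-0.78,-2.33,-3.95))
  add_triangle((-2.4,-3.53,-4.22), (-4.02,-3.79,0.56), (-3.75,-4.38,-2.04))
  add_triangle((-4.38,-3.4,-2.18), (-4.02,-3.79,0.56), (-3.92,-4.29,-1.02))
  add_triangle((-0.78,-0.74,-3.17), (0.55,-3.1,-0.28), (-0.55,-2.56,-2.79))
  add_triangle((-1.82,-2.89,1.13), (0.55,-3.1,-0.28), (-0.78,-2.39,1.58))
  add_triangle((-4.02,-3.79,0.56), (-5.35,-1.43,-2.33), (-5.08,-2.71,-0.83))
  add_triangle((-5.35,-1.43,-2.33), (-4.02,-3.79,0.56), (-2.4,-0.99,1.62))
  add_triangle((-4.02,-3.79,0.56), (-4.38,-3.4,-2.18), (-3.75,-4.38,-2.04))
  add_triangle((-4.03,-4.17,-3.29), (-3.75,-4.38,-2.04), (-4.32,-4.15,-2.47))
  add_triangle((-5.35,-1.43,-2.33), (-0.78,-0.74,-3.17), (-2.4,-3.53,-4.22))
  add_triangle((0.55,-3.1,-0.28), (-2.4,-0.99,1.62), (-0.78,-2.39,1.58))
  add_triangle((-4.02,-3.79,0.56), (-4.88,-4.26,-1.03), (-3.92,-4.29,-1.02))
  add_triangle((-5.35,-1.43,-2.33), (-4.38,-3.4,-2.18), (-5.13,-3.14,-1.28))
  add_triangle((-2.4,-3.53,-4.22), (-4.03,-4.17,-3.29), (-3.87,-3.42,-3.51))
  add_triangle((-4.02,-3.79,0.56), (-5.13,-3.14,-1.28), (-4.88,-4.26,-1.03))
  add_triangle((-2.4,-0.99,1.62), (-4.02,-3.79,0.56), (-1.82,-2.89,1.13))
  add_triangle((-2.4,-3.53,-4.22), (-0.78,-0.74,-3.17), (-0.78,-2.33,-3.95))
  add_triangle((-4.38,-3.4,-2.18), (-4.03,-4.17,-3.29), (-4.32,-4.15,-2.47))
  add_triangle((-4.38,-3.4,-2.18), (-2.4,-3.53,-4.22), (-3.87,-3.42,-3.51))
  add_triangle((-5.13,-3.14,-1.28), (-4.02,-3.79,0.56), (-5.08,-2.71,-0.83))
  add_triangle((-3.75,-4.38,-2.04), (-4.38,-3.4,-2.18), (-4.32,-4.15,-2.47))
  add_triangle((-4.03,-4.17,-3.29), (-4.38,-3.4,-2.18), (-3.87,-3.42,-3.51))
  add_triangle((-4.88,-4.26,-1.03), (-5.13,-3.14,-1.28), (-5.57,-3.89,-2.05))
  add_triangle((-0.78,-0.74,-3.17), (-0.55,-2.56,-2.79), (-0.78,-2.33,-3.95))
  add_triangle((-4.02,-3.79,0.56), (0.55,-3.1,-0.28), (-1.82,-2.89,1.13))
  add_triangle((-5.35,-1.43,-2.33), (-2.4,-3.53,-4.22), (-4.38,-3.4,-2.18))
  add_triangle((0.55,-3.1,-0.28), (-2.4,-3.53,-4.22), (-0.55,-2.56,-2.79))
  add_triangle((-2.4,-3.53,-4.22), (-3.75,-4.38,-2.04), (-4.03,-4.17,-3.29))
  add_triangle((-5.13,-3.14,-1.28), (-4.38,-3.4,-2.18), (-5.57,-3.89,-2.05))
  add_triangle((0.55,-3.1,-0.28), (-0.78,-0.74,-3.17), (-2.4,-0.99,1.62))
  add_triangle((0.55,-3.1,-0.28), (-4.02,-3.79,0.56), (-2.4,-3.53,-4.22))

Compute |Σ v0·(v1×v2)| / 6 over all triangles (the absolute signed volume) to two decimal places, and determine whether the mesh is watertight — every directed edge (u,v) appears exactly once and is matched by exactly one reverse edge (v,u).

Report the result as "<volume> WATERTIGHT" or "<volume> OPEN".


Per-triangle v0·(v1×v2)/6:
  t1: -2.1427
  t2: +0.9830
  t3: +0.9436
  t4: -0.4013
  t5: -1.8763
  t6: +0.4053
  t7: +1.2991
  t8: -0.5612
  t9: +5.7353
  t10: +2.8310
  t11: +0.5743
  t12: +5.7850
  t13: -1.3265
  t14: +1.0384
  t15: +2.3264
  t16: +1.1339
  t17: +1.4880
  t18: +1.7588
  t19: +1.2709
  t20: +0.5035
  t21: -1.0088
  t22: +1.0311
  t23: +0.2421
  t24: +0.8145
  t25: +0.7957
  t26: -0.0920
  t27: +2.2849
  t28: +5.6090
  t29: +1.9768
  t30: +1.4768
  t31: +0.0409
  t32: -4.9344
  t33: +10.8689
Σ = +40.8741 → |volume| = 40.87

Directed edges: 99 total; 7 unmatched, e.g. (-3.92,-4.29,-1.02)→(-4.38,-3.4,-2.18) → open.

40.87 OPEN
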